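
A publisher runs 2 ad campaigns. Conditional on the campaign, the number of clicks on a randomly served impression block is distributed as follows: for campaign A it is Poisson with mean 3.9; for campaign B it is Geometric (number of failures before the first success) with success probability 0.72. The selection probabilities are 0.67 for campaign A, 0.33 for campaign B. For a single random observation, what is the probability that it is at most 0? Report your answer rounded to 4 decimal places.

Conditional on each campaign, P(X ≤ 0): A: 0.0202419; B: 0.72.
By total probability, P(X ≤ 0) = 0.67·0.0202419 + 0.33·0.72 = 0.251162.

0.2512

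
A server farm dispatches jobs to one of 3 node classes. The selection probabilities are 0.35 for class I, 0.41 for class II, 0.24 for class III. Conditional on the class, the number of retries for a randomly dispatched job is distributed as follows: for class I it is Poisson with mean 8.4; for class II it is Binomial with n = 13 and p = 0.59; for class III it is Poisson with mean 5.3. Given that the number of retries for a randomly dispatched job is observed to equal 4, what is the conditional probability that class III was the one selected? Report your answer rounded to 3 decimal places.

0.585

Likelihoods P(X=4 | ·): I: 0.0466479; II: 0.0283641; III: 0.164109.
Posterior ∝ prior × likelihood. Numerator for III: 0.24·0.164109 = 0.0393861.
Normalizing constant: 0.35·0.0466479 + 0.41·0.0283641 + 0.24·0.164109 = 0.0673421.
P(III | observation) = 0.0393861 / 0.0673421 = 0.584865.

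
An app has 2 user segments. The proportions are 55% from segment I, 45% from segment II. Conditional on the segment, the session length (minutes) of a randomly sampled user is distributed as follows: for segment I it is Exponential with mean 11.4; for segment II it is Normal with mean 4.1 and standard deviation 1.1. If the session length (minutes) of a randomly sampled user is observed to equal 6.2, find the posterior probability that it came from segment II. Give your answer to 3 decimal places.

0.485

Likelihoods f(6.2 | ·): I: 0.0509213; II: 0.0586268.
Posterior ∝ prior × likelihood. Numerator for II: 0.45·0.0586268 = 0.0263821.
Normalizing constant: 0.55·0.0509213 + 0.45·0.0586268 = 0.0543888.
P(II | observation) = 0.0263821 / 0.0543888 = 0.485064.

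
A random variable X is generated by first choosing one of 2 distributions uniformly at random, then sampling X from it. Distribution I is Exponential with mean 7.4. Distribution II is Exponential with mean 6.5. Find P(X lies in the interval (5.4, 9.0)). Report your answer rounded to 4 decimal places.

Conditional on each component, P(5.4 < X < 9.0): I: 0.18569; II: 0.185294.
By total probability, P(5.4 < X < 9.0) = 0.5·0.18569 + 0.5·0.185294 = 0.185492.

0.1855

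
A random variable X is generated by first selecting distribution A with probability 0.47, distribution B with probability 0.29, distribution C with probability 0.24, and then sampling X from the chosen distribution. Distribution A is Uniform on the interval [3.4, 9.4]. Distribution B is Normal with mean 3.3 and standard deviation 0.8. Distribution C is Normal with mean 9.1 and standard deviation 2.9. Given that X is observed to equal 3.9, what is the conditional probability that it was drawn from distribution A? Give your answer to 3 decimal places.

Likelihoods f(3.9 | ·): A: 0.166667; B: 0.376422; C: 0.0275636.
Posterior ∝ prior × likelihood. Numerator for A: 0.47·0.166667 = 0.0783333.
Normalizing constant: 0.47·0.166667 + 0.29·0.376422 + 0.24·0.0275636 = 0.194111.
P(A | observation) = 0.0783333 / 0.194111 = 0.403549.

0.404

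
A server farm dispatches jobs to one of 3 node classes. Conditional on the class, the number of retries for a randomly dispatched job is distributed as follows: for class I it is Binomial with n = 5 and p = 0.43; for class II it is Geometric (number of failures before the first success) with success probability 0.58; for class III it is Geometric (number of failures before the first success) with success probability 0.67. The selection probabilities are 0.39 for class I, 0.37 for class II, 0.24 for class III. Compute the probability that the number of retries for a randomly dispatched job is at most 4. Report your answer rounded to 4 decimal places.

Conditional on each class, P(X ≤ 4): I: 0.985299; II: 0.986931; III: 0.996086.
By total probability, P(X ≤ 4) = 0.39·0.985299 + 0.37·0.986931 + 0.24·0.996086 = 0.988492.

0.9885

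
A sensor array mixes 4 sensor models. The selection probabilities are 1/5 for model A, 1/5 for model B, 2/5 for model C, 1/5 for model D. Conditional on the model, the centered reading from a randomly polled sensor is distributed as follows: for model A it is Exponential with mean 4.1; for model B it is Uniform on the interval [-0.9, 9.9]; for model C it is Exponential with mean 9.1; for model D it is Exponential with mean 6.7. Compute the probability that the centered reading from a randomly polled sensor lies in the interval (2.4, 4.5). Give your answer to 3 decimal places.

0.184

Conditional on each model, P(2.4 < X < 4.5): A: 0.223218; B: 0.194444; C: 0.158304; D: 0.188058.
By total probability, P(2.4 < X < 4.5) = 0.2·0.223218 + 0.2·0.194444 + 0.4·0.158304 + 0.2·0.188058 = 0.184466.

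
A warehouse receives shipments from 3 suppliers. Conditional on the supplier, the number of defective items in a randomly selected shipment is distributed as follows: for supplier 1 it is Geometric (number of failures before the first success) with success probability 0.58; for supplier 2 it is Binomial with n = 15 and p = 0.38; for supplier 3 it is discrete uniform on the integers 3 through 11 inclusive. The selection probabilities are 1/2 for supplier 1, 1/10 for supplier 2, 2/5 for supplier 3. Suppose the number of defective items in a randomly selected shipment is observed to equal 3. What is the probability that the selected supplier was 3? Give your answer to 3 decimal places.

0.601

Likelihoods P(X=3 | ·): 1: 0.042971; 2: 0.0805494; 3: 0.111111.
Posterior ∝ prior × likelihood. Numerator for 3: 0.4·0.111111 = 0.0444444.
Normalizing constant: 0.5·0.042971 + 0.1·0.0805494 + 0.4·0.111111 = 0.0739849.
P(3 | observation) = 0.0444444 / 0.0739849 = 0.600723.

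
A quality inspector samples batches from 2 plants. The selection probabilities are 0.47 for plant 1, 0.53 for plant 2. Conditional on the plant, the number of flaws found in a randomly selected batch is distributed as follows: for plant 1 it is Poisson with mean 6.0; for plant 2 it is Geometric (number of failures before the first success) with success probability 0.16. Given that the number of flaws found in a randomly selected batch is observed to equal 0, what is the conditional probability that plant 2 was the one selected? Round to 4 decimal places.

Likelihoods P(X=0 | ·): 1: 0.00247875; 2: 0.16.
Posterior ∝ prior × likelihood. Numerator for 2: 0.53·0.16 = 0.0848.
Normalizing constant: 0.47·0.00247875 + 0.53·0.16 = 0.085965.
P(2 | observation) = 0.0848 / 0.085965 = 0.986448.

0.9864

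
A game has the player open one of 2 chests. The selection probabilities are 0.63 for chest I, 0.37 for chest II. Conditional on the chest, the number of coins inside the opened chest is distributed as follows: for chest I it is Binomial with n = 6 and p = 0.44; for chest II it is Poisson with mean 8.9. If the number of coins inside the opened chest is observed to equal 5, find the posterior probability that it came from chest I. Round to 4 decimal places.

Likelihoods P(X=5 | ·): I: 0.0554119; II: 0.063467.
Posterior ∝ prior × likelihood. Numerator for I: 0.63·0.0554119 = 0.0349095.
Normalizing constant: 0.63·0.0554119 + 0.37·0.063467 = 0.0583923.
P(I | observation) = 0.0349095 / 0.0583923 = 0.597844.

0.5978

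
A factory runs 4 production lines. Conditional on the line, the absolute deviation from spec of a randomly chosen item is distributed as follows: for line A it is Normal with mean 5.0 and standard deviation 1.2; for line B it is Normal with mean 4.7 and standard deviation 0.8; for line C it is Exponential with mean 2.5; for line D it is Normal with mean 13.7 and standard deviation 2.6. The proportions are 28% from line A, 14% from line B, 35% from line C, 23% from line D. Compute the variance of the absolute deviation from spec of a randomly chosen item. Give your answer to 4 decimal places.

22.6688

Per component, A: μ=5, E[X²]=26.44; B: μ=4.7, E[X²]=22.73; C: μ=2.5, E[X²]=12.5; D: μ=13.7, E[X²]=194.45.
E[X] = 0.28·5 + 0.14·4.7 + 0.35·2.5 + 0.23·13.7 = 6.084.
E[X²] = 0.28·26.44 + 0.14·22.73 + 0.35·12.5 + 0.23·194.45 = 59.6839.
Var(X) = E[X²] − (E[X])² = 59.6839 − 37.0151 = 22.6688.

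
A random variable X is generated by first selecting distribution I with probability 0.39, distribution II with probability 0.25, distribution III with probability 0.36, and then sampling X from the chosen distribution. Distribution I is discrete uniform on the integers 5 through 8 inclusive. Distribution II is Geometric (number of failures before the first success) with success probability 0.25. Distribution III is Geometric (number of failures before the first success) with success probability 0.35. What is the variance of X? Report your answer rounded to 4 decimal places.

Per component, I: μ=6.5, E[X²]=43.5; II: μ=3, E[X²]=21; III: μ=1.85714, E[X²]=8.7551.
E[X] = 0.39·6.5 + 0.25·3 + 0.36·1.85714 = 3.95357.
E[X²] = 0.39·43.5 + 0.25·21 + 0.36·8.7551 = 25.3668.
Var(X) = E[X²] − (E[X])² = 25.3668 − 15.6307 = 9.73611.

9.7361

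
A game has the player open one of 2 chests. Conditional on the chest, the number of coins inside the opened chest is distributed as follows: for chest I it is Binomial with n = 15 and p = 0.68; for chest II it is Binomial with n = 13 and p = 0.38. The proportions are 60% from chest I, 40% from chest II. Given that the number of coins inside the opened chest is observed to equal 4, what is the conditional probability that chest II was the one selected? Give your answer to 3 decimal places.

Likelihoods P(X=4 | ·): I: 0.00105152; II: 0.201821.
Posterior ∝ prior × likelihood. Numerator for II: 0.4·0.201821 = 0.0807283.
Normalizing constant: 0.6·0.00105152 + 0.4·0.201821 = 0.0813592.
P(II | observation) = 0.0807283 / 0.0813592 = 0.992245.

0.992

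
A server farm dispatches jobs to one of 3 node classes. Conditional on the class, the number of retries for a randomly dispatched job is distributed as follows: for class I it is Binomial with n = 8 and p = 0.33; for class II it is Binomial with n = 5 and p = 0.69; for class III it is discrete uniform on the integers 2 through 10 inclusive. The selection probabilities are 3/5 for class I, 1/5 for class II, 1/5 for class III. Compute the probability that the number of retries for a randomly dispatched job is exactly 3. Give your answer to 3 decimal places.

Conditional on each class, P(X = 3): I: 0.271709; II: 0.315697; III: 0.111111.
By total probability, P(X = 3) = 0.6·0.271709 + 0.2·0.315697 + 0.2·0.111111 = 0.248387.

0.248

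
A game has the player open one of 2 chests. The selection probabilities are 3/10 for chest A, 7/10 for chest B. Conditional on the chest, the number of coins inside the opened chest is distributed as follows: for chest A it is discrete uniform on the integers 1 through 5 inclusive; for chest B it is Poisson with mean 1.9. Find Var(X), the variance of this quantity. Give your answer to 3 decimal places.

Per component, A: μ=3, E[X²]=11; B: μ=1.9, E[X²]=5.51.
E[X] = 0.3·3 + 0.7·1.9 = 2.23.
E[X²] = 0.3·11 + 0.7·5.51 = 7.157.
Var(X) = E[X²] − (E[X])² = 7.157 − 4.9729 = 2.1841.

2.184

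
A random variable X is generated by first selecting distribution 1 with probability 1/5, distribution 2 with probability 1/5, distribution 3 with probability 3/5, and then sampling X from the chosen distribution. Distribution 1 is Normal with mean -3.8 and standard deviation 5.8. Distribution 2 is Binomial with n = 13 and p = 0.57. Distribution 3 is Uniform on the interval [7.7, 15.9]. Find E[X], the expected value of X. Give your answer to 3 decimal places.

Component means — 1: -3.8; 2: 7.41; 3: 11.8.
E[X] = 0.2·-3.8 + 0.2·7.41 + 0.6·11.8 = 7.802.

7.802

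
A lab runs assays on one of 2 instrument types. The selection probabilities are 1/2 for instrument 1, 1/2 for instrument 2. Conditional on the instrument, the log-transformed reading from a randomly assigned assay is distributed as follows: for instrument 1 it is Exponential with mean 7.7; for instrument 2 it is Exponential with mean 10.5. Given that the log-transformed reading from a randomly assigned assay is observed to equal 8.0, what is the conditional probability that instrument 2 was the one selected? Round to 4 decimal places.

0.4917

Likelihoods f(8.0 | ·): 1: 0.0459509; 2: 0.0444549.
Posterior ∝ prior × likelihood. Numerator for 2: 0.5·0.0444549 = 0.0222275.
Normalizing constant: 0.5·0.0459509 + 0.5·0.0444549 = 0.0452029.
P(2 | observation) = 0.0222275 / 0.0452029 = 0.491726.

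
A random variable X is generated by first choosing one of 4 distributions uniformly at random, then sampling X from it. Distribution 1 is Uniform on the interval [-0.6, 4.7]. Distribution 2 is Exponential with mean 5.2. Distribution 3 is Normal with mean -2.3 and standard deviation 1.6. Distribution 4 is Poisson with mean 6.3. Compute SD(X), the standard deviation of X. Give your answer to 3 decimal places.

Per component, 1: μ=2.05, E[X²]=6.54333; 2: μ=5.2, E[X²]=54.08; 3: μ=-2.3, E[X²]=7.85; 4: μ=6.3, E[X²]=45.99.
E[X] = 0.25·2.05 + 0.25·5.2 + 0.25·-2.3 + 0.25·6.3 = 2.8125.
E[X²] = 0.25·6.54333 + 0.25·54.08 + 0.25·7.85 + 0.25·45.99 = 28.6158.
Var(X) = E[X²] − (E[X])² = 28.6158 − 7.91016 = 20.7057.
SD(X) = √20.7057 = 4.55035.

4.550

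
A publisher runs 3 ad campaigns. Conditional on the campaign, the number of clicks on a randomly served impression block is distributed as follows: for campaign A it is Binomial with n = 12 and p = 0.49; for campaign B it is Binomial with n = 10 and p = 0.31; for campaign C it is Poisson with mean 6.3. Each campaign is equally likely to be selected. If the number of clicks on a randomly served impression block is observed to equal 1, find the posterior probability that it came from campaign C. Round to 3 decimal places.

Likelihoods P(X=1 | ·): A: 0.00356984; B: 0.109901; C: 0.0115687.
Posterior ∝ prior × likelihood. Numerator for C: 0.333333·0.0115687 = 0.00385624.
Normalizing constant: 0.333333·0.00356984 + 0.333333·0.109901 + 0.333333·0.0115687 = 0.04168.
P(C | observation) = 0.00385624 / 0.04168 = 0.0925201.

0.093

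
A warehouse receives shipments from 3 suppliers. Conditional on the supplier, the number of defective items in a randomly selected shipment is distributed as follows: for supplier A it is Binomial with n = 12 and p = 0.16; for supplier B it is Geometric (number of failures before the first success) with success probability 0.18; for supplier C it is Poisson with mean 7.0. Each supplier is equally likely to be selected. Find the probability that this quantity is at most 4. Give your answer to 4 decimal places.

0.5904

Conditional on each supplier, P(X ≤ 4): A: 0.969043; B: 0.62926; C: 0.172992.
By total probability, P(X ≤ 4) = 0.333333·0.969043 + 0.333333·0.62926 + 0.333333·0.172992 = 0.590432.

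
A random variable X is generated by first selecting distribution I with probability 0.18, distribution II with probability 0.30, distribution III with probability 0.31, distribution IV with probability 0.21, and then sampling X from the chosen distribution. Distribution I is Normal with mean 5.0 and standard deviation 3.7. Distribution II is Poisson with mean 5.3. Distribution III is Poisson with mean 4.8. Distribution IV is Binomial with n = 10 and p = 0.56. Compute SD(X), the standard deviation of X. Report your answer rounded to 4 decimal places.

2.4801

Per component, I: μ=5, E[X²]=38.69; II: μ=5.3, E[X²]=33.39; III: μ=4.8, E[X²]=27.84; IV: μ=5.6, E[X²]=33.824.
E[X] = 0.18·5 + 0.3·5.3 + 0.31·4.8 + 0.21·5.6 = 5.154.
E[X²] = 0.18·38.69 + 0.3·33.39 + 0.31·27.84 + 0.21·33.824 = 32.7146.
Var(X) = E[X²] − (E[X])² = 32.7146 − 26.5637 = 6.15092.
SD(X) = √6.15092 = 2.48011.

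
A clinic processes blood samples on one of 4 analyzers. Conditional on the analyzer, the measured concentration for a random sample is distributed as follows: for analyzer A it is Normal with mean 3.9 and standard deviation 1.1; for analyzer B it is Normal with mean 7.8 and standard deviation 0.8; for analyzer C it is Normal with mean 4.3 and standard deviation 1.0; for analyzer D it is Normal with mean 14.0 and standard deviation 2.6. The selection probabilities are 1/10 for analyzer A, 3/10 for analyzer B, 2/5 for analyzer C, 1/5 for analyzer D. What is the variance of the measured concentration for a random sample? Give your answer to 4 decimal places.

Per component, A: μ=3.9, E[X²]=16.42; B: μ=7.8, E[X²]=61.48; C: μ=4.3, E[X²]=19.49; D: μ=14, E[X²]=202.76.
E[X] = 0.1·3.9 + 0.3·7.8 + 0.4·4.3 + 0.2·14 = 7.25.
E[X²] = 0.1·16.42 + 0.3·61.48 + 0.4·19.49 + 0.2·202.76 = 68.434.
Var(X) = E[X²] − (E[X])² = 68.434 − 52.5625 = 15.8715.

15.8715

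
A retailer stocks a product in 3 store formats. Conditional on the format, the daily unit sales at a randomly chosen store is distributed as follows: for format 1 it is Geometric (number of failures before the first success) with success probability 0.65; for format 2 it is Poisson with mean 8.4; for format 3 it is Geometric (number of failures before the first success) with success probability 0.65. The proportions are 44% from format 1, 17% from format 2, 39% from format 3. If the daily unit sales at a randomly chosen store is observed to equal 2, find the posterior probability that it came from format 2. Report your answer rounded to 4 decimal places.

Likelihoods P(X=2 | ·): 1: 0.079625; 2: 0.00793332; 3: 0.079625.
Posterior ∝ prior × likelihood. Numerator for 2: 0.17·0.00793332 = 0.00134866.
Normalizing constant: 0.44·0.079625 + 0.17·0.00793332 + 0.39·0.079625 = 0.0674374.
P(2 | observation) = 0.00134866 / 0.0674374 = 0.0199988.

0.0200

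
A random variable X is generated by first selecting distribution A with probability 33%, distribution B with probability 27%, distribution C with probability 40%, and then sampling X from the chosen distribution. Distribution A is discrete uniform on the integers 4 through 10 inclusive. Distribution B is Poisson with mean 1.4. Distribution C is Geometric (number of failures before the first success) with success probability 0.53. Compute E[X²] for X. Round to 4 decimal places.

19.3810

For each component E[X²] = Var + (mean)², giving A: 53; B: 3.36; C: 2.45959.
Overall E[X²] = 0.33·53 + 0.27·3.36 + 0.4·2.45959 = 19.381.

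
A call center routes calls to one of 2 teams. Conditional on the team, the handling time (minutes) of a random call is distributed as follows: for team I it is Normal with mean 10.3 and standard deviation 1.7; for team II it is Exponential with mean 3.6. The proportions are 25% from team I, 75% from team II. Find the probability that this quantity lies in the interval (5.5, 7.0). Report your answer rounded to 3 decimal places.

0.061

Conditional on each team, P(5.5 < X < 7.0): I: 0.0237435; II: 0.0739507.
By total probability, P(5.5 < X < 7.0) = 0.25·0.0237435 + 0.75·0.0739507 = 0.0613989.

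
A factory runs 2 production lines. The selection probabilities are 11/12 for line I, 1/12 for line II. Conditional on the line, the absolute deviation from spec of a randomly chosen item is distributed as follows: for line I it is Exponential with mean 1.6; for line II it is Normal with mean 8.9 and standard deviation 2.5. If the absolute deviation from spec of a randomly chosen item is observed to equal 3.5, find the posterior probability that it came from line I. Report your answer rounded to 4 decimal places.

Likelihoods f(3.5 | ·): I: 0.0701231; II: 0.0154827.
Posterior ∝ prior × likelihood. Numerator for I: 0.916667·0.0701231 = 0.0642795.
Normalizing constant: 0.916667·0.0701231 + 0.0833333·0.0154827 = 0.0655697.
P(I | observation) = 0.0642795 / 0.0655697 = 0.980323.

0.9803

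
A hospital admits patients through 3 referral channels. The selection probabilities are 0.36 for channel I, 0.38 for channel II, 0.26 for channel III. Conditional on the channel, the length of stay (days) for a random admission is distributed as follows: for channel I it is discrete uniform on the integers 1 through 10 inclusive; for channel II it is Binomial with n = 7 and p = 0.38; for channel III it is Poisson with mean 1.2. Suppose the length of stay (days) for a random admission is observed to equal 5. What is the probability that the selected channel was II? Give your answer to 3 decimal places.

0.392

Likelihoods P(X=5 | ·): I: 0.1; II: 0.0639618; III: 0.00624556.
Posterior ∝ prior × likelihood. Numerator for II: 0.38·0.0639618 = 0.0243055.
Normalizing constant: 0.36·0.1 + 0.38·0.0639618 + 0.26·0.00624556 = 0.0619293.
P(II | observation) = 0.0243055 / 0.0619293 = 0.392471.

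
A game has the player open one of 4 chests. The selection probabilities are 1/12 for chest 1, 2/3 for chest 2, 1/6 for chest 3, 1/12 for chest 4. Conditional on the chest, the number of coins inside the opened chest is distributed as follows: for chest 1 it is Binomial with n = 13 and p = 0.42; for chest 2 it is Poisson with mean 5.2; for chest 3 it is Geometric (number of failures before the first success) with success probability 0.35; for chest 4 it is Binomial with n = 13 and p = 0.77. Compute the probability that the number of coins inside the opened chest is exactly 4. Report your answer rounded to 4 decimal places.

Conditional on each chest, P(X = 4): 1: 0.165255; 2: 0.168063; 3: 0.0624772; 4: 0.000452709.
By total probability, P(X = 4) = 0.0833333·0.165255 + 0.666667·0.168063 + 0.166667·0.0624772 + 0.0833333·0.000452709 = 0.136264.

0.1363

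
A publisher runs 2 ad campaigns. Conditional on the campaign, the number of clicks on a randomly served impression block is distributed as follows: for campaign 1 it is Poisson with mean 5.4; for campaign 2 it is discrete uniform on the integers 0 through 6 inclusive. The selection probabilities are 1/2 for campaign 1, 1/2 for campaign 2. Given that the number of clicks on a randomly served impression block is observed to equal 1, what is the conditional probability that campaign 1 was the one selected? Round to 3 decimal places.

0.146

Likelihoods P(X=1 | ·): 1: 0.0243895; 2: 0.142857.
Posterior ∝ prior × likelihood. Numerator for 1: 0.5·0.0243895 = 0.0121948.
Normalizing constant: 0.5·0.0243895 + 0.5·0.142857 = 0.0836233.
P(1 | observation) = 0.0121948 / 0.0836233 = 0.14583.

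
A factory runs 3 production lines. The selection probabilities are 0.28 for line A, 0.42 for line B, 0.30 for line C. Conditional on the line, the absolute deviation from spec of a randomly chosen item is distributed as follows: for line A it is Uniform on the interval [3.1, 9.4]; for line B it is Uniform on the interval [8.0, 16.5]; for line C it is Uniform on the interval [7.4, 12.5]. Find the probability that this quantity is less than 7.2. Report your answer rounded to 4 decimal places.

0.1822

Conditional on each line, P(X < 7.2): A: 0.650794; B: 0; C: 0.
By total probability, P(X < 7.2) = 0.28·0.650794 + 0.42·0 + 0.3·0 = 0.182222.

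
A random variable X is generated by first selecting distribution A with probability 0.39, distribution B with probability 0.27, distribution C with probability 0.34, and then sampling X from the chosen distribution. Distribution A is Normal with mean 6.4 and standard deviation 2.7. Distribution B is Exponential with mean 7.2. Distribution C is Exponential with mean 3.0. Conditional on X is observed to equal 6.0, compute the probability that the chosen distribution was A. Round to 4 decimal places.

0.6431

Likelihoods f(6.0 | ·): A: 0.146144; B: 0.0603609; C: 0.0451118.
Posterior ∝ prior × likelihood. Numerator for A: 0.39·0.146144 = 0.0569961.
Normalizing constant: 0.39·0.146144 + 0.27·0.0603609 + 0.34·0.0451118 = 0.0886315.
P(A | observation) = 0.0569961 / 0.0886315 = 0.643068.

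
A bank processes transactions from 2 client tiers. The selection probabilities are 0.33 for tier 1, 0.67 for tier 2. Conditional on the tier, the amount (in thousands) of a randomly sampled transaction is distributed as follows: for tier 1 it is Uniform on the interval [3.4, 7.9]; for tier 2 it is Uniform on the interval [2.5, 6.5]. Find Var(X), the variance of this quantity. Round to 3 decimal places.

Per component, 1: μ=5.65, E[X²]=33.61; 2: μ=4.5, E[X²]=21.5833.
E[X] = 0.33·5.65 + 0.67·4.5 = 4.8795.
E[X²] = 0.33·33.61 + 0.67·21.5833 = 25.5521.
Var(X) = E[X²] − (E[X])² = 25.5521 − 23.8095 = 1.74261.

1.743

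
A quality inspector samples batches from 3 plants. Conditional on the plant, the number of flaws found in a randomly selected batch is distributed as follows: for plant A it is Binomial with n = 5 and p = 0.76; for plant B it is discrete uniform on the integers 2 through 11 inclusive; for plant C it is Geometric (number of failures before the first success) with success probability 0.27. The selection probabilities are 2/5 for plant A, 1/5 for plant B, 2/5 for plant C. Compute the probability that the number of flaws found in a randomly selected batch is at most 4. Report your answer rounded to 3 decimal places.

Conditional on each plant, P(X ≤ 4): A: 0.746447; B: 0.3; C: 0.792693.
By total probability, P(X ≤ 4) = 0.4·0.746447 + 0.2·0.3 + 0.4·0.792693 = 0.675656.

0.676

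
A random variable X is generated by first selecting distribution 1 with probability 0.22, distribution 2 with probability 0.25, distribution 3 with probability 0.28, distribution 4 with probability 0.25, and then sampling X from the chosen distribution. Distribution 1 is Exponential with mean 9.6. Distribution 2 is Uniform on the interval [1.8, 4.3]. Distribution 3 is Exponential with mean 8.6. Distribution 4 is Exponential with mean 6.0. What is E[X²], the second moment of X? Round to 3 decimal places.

For each component E[X²] = Var + (mean)², giving 1: 184.32; 2: 9.82333; 3: 147.92; 4: 72.
Overall E[X²] = 0.22·184.32 + 0.25·9.82333 + 0.28·147.92 + 0.25·72 = 102.424.

102.424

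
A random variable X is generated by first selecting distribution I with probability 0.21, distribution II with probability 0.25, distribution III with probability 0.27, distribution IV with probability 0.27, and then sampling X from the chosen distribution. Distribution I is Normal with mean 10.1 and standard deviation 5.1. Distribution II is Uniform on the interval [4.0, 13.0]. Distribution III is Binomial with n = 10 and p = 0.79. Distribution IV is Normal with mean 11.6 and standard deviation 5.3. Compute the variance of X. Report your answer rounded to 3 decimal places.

17.389

Per component, I: μ=10.1, E[X²]=128.02; II: μ=8.5, E[X²]=79; III: μ=7.9, E[X²]=64.069; IV: μ=11.6, E[X²]=162.65.
E[X] = 0.21·10.1 + 0.25·8.5 + 0.27·7.9 + 0.27·11.6 = 9.511.
E[X²] = 0.21·128.02 + 0.25·79 + 0.27·64.069 + 0.27·162.65 = 107.848.
Var(X) = E[X²] − (E[X])² = 107.848 − 90.4591 = 17.3892.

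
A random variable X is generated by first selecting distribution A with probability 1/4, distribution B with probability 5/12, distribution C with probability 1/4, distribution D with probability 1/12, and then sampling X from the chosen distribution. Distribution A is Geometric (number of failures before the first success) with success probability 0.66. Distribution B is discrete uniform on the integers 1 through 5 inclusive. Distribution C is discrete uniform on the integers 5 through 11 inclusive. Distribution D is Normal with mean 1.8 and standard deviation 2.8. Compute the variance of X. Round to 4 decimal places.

Per component, A: μ=0.515152, E[X²]=1.04591; B: μ=3, E[X²]=11; C: μ=8, E[X²]=68; D: μ=1.8, E[X²]=11.08.
E[X] = 0.25·0.515152 + 0.416667·3 + 0.25·8 + 0.0833333·1.8 = 3.52879.
E[X²] = 0.25·1.04591 + 0.416667·11 + 0.25·68 + 0.0833333·11.08 = 22.7681.
Var(X) = E[X²] − (E[X])² = 22.7681 − 12.4523 = 10.3158.

10.3158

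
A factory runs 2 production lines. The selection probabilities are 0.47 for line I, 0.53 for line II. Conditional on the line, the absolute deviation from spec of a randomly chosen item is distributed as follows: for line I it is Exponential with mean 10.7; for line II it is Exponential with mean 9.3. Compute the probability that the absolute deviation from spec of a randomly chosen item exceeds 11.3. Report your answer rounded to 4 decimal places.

0.3207

Conditional on each line, P(X > 11.3): I: 0.347818; II: 0.296694.
By total probability, P(X > 11.3) = 0.47·0.347818 + 0.53·0.296694 = 0.320723.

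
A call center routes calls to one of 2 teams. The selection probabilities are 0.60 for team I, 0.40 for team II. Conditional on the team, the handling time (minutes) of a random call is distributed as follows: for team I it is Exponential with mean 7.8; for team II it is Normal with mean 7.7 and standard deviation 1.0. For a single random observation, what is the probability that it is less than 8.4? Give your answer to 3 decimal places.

Conditional on each team, P(X < 8.4): I: 0.659358; II: 0.758036.
By total probability, P(X < 8.4) = 0.6·0.659358 + 0.4·0.758036 = 0.698829.

0.699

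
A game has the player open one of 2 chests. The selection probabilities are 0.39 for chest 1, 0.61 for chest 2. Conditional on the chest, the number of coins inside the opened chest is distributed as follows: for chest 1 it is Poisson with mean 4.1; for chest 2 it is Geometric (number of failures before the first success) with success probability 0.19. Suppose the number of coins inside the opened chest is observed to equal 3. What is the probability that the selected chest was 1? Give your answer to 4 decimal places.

Likelihoods P(X=3 | ·): 1: 0.190368; 2: 0.100974.
Posterior ∝ prior × likelihood. Numerator for 1: 0.39·0.190368 = 0.0742433.
Normalizing constant: 0.39·0.190368 + 0.61·0.100974 = 0.135837.
P(1 | observation) = 0.0742433 / 0.135837 = 0.546561.

0.5466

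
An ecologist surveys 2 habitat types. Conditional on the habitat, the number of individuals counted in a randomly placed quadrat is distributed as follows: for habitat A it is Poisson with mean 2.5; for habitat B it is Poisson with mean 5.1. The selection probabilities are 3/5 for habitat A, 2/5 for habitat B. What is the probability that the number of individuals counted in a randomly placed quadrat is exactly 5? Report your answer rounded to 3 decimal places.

Conditional on each habitat, P(X = 5): A: 0.0668009; B: 0.175294.
By total probability, P(X = 5) = 0.6·0.0668009 + 0.4·0.175294 = 0.110198.

0.110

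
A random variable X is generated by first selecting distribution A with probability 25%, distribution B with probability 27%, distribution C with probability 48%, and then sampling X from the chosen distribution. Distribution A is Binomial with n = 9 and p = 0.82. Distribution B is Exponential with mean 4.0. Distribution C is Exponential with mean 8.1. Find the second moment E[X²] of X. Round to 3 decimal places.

For each component E[X²] = Var + (mean)², giving A: 55.7928; B: 32; C: 131.22.
Overall E[X²] = 0.25·55.7928 + 0.27·32 + 0.48·131.22 = 85.5738.

85.574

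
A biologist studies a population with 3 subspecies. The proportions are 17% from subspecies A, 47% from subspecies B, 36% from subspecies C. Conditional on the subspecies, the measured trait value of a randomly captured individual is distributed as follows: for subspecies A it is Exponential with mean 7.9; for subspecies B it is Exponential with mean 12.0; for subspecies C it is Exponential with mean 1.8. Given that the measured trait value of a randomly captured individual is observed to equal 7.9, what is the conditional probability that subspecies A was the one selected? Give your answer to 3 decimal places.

Likelihoods f(7.9 | ·): A: 0.046567; B: 0.0431428; C: 0.00689695.
Posterior ∝ prior × likelihood. Numerator for A: 0.17·0.046567 = 0.00791639.
Normalizing constant: 0.17·0.046567 + 0.47·0.0431428 + 0.36·0.00689695 = 0.0306764.
P(A | observation) = 0.00791639 / 0.0306764 = 0.258061.

0.258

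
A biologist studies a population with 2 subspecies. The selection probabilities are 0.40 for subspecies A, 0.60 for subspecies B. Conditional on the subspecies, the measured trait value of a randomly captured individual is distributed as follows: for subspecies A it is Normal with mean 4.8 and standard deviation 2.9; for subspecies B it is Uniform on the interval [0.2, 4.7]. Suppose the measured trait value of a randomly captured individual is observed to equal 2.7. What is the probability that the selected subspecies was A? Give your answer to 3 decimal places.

Likelihoods f(2.7 | ·): A: 0.105839; B: 0.222222.
Posterior ∝ prior × likelihood. Numerator for A: 0.4·0.105839 = 0.0423356.
Normalizing constant: 0.4·0.105839 + 0.6·0.222222 = 0.175669.
P(A | observation) = 0.0423356 / 0.175669 = 0.240996.

0.241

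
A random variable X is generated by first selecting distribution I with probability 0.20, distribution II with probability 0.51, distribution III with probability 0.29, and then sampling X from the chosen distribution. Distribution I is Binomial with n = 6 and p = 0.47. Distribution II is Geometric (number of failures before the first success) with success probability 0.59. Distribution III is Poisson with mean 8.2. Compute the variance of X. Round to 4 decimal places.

13.7477

Per component, I: μ=2.82, E[X²]=9.447; II: μ=0.694915, E[X²]=1.66073; III: μ=8.2, E[X²]=75.44.
E[X] = 0.2·2.82 + 0.51·0.694915 + 0.29·8.2 = 3.29641.
E[X²] = 0.2·9.447 + 0.51·1.66073 + 0.29·75.44 = 24.614.
Var(X) = E[X²] − (E[X])² = 24.614 − 10.8663 = 13.7477.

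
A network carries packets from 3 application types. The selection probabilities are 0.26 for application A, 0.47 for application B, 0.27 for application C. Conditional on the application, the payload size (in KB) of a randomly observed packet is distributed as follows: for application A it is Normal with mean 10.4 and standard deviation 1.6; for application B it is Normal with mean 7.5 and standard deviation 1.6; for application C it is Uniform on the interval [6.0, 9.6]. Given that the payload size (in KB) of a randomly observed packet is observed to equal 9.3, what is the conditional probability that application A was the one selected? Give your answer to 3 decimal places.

0.272

Likelihoods f(9.3 | ·): A: 0.196858; B: 0.132423; C: 0.277778.
Posterior ∝ prior × likelihood. Numerator for A: 0.26·0.196858 = 0.0511832.
Normalizing constant: 0.26·0.196858 + 0.47·0.132423 + 0.27·0.277778 = 0.188422.
P(A | observation) = 0.0511832 / 0.188422 = 0.271641.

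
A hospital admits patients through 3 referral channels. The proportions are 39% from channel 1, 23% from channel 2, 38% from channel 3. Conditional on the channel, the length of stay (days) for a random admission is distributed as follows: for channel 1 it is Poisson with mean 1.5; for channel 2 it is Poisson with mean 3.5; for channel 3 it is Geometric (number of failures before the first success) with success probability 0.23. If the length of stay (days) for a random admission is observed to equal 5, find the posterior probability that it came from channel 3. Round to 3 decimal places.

0.397

Likelihoods P(X=5 | ·): 1: 0.01412; 2: 0.132169; 3: 0.062256.
Posterior ∝ prior × likelihood. Numerator for 3: 0.38·0.062256 = 0.0236573.
Normalizing constant: 0.39·0.01412 + 0.23·0.132169 + 0.38·0.062256 = 0.0595629.
P(3 | observation) = 0.0236573 / 0.0595629 = 0.397182.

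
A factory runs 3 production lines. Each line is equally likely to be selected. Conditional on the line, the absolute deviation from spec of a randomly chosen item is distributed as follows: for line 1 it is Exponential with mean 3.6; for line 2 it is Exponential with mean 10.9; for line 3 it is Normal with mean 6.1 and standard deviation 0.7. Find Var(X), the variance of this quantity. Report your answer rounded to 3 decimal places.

53.262

Per component, 1: μ=3.6, E[X²]=25.92; 2: μ=10.9, E[X²]=237.62; 3: μ=6.1, E[X²]=37.7.
E[X] = 0.333333·3.6 + 0.333333·10.9 + 0.333333·6.1 = 6.86667.
E[X²] = 0.333333·25.92 + 0.333333·237.62 + 0.333333·37.7 = 100.413.
Var(X) = E[X²] − (E[X])² = 100.413 − 47.1511 = 53.2622.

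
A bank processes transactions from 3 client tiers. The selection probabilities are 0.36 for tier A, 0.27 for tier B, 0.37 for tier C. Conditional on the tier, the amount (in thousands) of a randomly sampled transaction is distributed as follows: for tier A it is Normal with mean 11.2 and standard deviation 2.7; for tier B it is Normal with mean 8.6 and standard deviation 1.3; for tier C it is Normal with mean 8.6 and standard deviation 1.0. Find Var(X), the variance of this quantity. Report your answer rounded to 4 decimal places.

Per component, A: μ=11.2, E[X²]=132.73; B: μ=8.6, E[X²]=75.65; C: μ=8.6, E[X²]=74.96.
E[X] = 0.36·11.2 + 0.27·8.6 + 0.37·8.6 = 9.536.
E[X²] = 0.36·132.73 + 0.27·75.65 + 0.37·74.96 = 95.9435.
Var(X) = E[X²] − (E[X])² = 95.9435 − 90.9353 = 5.0082.

5.0082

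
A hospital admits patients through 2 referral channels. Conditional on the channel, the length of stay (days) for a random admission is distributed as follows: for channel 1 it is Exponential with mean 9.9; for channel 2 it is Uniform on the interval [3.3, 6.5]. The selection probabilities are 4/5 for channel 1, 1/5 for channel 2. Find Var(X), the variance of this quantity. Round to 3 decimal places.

Per component, 1: μ=9.9, E[X²]=196.02; 2: μ=4.9, E[X²]=24.8633.
E[X] = 0.8·9.9 + 0.2·4.9 = 8.9.
E[X²] = 0.8·196.02 + 0.2·24.8633 = 161.789.
Var(X) = E[X²] − (E[X])² = 161.789 − 79.21 = 82.5787.

82.579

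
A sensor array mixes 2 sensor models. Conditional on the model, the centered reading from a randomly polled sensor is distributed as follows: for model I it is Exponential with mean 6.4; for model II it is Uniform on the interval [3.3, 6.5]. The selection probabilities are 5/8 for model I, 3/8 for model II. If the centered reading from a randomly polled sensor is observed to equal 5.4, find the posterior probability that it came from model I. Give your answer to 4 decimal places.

0.2638

Likelihoods f(5.4 | ·): I: 0.0672023; II: 0.3125.
Posterior ∝ prior × likelihood. Numerator for I: 0.625·0.0672023 = 0.0420014.
Normalizing constant: 0.625·0.0672023 + 0.375·0.3125 = 0.159189.
P(I | observation) = 0.0420014 / 0.159189 = 0.263846.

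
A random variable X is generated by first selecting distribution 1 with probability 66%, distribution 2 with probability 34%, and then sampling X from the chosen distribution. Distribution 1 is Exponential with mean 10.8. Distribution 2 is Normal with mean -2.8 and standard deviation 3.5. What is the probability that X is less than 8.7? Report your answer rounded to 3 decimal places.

0.705

Conditional on each component, P(X < 8.7): 1: 0.55316; 2: 0.999491.
By total probability, P(X < 8.7) = 0.66·0.55316 + 0.34·0.999491 = 0.704913.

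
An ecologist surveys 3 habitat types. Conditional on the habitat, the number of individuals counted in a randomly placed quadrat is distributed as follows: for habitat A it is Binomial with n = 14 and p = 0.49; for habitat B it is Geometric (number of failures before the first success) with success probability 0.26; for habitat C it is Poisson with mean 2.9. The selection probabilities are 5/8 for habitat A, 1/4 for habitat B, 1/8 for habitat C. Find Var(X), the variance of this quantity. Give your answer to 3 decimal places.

9.028

Per component, A: μ=6.86, E[X²]=50.5582; B: μ=2.84615, E[X²]=19.0473; C: μ=2.9, E[X²]=11.31.
E[X] = 0.625·6.86 + 0.25·2.84615 + 0.125·2.9 = 5.36154.
E[X²] = 0.625·50.5582 + 0.25·19.0473 + 0.125·11.31 = 37.7745.
Var(X) = E[X²] − (E[X])² = 37.7745 − 28.7461 = 9.02836.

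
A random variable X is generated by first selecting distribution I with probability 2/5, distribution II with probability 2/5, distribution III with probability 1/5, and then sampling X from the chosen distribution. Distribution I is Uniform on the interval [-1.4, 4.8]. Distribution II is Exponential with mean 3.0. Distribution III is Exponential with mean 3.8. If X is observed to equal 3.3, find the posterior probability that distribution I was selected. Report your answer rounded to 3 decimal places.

Likelihoods f(3.3 | ·): I: 0.16129; II: 0.110957; III: 0.110425.
Posterior ∝ prior × likelihood. Numerator for I: 0.4·0.16129 = 0.0645161.
Normalizing constant: 0.4·0.16129 + 0.4·0.110957 + 0.2·0.110425 = 0.130984.
P(I | observation) = 0.0645161 / 0.130984 = 0.49255.

0.493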